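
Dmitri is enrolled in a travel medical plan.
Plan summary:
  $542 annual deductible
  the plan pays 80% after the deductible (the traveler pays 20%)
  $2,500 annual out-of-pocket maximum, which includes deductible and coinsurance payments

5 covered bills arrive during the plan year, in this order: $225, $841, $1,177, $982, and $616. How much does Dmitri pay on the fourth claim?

Bill 1, $225: entire amount goes to the deductible. Traveler pays $225; OOP now $225.
Bill 2, $841: $317 finishes the deductible; $524 goes to coinsurance; 20% of $524 = $104.80. Traveler owes $421.80 (running OOP $646.80).
Bill 3, $1,177: deductible already satisfied, so traveler's share is 20% × $1,177 = $235.40. Cost to traveler: $235.40. OOP to date $882.20.
Bill 4, $982: 20% coinsurance on $982 = $196.40. Traveler owes $196.40 (running OOP $1,078.60).

$196.40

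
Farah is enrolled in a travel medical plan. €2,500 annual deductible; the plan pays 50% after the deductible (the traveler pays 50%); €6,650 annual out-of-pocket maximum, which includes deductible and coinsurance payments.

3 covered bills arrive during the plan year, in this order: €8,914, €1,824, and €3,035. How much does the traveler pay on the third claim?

€31

Claim 1 — €8,914: deductible takes €2,500, €6,414 remains; traveler's 50% is €3,207. Traveler pays €5,707; OOP now €5,707.
Claim 2 — €1,824: 50% coinsurance on €1,824 = €912. Traveler owes €912 (running OOP €6,619).
Claim 3 — €3,035: deductible met; 50% of €3,035 = €1,517.50. That would push OOP to €8,136.50, over the €6,650 cap, so traveler pays €6,650 − €6,619 = €31.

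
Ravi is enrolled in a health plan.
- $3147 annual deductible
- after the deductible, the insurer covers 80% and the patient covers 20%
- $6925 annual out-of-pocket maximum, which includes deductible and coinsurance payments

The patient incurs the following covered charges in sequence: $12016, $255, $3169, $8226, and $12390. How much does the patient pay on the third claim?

#1 ($12016): $3147 finishes the deductible; $8869 goes to coinsurance; 20% of $8869 = $1773.80. Cost to patient: $4920.80. OOP to date $4920.80.
#2 ($255): 20% coinsurance on $255 = $51. Cost to patient: $51. OOP to date $4971.80.
#3 ($3169): deductible met; 20% of $3169 = $633.80. Patient owes $633.80 (running OOP $5605.60).

$633.80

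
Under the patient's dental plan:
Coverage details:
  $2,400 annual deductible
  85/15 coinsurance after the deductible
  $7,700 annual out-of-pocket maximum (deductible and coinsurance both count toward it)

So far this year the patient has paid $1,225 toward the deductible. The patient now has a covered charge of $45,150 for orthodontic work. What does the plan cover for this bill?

Remaining deductible: $2,400 − $1,225 = $1,175.
That leaves $45,150 − $1,175 = $43,975 for coinsurance.
Patient's 15% share of $43,975 is $6,596.25.
So the patient owes $1,175 + $6,596.25 = $7,771.25 before any cap.
That would bring total out-of-pocket to $8,996.25, past the $7,700 cap. The patient is capped at $7,700 − $1,225 = $6,475 on this claim.
The insurer covers the remainder: $45,150 − $6,475 = $38,675.

$38,675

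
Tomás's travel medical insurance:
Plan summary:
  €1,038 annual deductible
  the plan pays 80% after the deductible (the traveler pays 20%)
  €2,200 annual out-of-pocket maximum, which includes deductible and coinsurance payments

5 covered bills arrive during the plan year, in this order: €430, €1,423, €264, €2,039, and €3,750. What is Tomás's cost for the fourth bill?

Claim 1 (€430): entire amount goes to the deductible. Traveler pays €430; OOP now €430.
Claim 2 (€1,423): deductible takes €608, €815 remains; 20% of €815 = €163. Traveler pays €771; OOP now €1,201.
Claim 3 (€264): 20% coinsurance on €264 = €52.80. Traveler pays €52.80; OOP now €1,253.80.
Claim 4 (€2,039): deductible met; 20% of €2,039 = €407.80. Traveler pays €407.80; OOP now €1,661.60.

€407.80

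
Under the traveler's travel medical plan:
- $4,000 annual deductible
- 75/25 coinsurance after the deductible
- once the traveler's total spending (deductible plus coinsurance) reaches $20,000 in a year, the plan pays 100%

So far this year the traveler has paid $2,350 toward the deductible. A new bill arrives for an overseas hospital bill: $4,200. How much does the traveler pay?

$2,287.50

$2,350 of the $4,000 deductible is already met, leaving $1,650.
The remaining $2,550 (= $4,200 − $1,650) moves to coinsurance.
Traveler's 25% share of $2,550 is $637.50.
Traveler responsibility before any cap: $1,650 + $637.50 = $2,287.50.
Cumulative spending $2,350 + $2,287.50 = $4,637.50 stays under the $20,000 maximum.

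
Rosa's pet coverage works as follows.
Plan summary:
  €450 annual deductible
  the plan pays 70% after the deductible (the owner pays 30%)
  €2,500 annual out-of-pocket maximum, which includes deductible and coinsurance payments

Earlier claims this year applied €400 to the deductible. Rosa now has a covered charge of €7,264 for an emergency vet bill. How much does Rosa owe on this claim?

€2,100

Deductible still to meet: €450 − €400 = €50.
That leaves €7,264 − €50 = €7,214 for coinsurance.
Owner's 30% share of €7,214 is €2,164.20.
That puts the owner's cost at €50 + €2,164.20 = €2,214.20 before any cap.
Year-to-date out-of-pocket would reach €400 + €2,214.20 = €2,614.20, above the €2,500 maximum, so the owner pays only €2,500 − €400 = €2,100.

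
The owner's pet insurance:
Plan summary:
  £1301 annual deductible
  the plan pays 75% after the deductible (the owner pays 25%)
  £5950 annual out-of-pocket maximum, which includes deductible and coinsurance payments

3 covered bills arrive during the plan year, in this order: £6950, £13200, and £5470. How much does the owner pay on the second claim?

£3236.75

#1 (£6950): £1301 to deductible, leaving £5649; 25% of £5649 = £1412.25. Cost to owner: £2713.25. OOP to date £2713.25.
#2 (£13200): deductible met; 25% of £13200 = £3300. That would push OOP to £6013.25, over the £5950 cap, so owner pays £5950 − £2713.25 = £3236.75.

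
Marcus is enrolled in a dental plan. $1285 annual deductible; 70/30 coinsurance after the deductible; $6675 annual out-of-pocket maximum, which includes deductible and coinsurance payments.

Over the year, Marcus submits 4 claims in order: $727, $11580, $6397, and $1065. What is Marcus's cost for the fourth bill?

$164.30

Bill 1, $727: all of it applies to the deductible. Patient pays $727; OOP now $727.
Bill 2, $11580: $558 finishes the deductible; $11022 goes to coinsurance; coinsurance $11022 × 30% = $3306.60. Cost to patient: $3864.60. OOP to date $4591.60.
Bill 3, $6397: deductible met; 30% of $6397 = $1919.10. Patient pays $1919.10; OOP now $6510.70.
Bill 4, $1065: deductible met; 30% of $1065 = $319.50. That would push OOP to $6830.20, over the $6675 cap, so patient pays $6675 − $6510.70 = $164.30.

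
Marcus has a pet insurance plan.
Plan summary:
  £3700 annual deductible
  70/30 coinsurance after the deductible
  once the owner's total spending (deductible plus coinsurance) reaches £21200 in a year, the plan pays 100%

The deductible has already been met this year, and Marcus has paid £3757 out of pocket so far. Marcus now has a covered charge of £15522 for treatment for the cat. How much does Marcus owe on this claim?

£4656.60

The deductible is already satisfied, so the full bill goes to coinsurance.
Coinsurance: £15522 × 30% = £4656.60.
Year-to-date out-of-pocket becomes £3757 + £4656.60 = £8413.60, still under the £21200 maximum, so no cap applies.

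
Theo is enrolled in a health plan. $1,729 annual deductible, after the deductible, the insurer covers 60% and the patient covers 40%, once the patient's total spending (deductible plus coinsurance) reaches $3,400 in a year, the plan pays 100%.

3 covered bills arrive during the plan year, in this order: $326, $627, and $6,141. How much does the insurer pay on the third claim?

$3,694

Claim 1 — $326: all of it applies to the deductible. Patient owes $326 (running OOP $326). Insurer: $326 − $326 = $0.
Claim 2 — $627: fully absorbed by the deductible. Patient pays $627; OOP now $953. Plan pays $627 − $627 = $0.
Claim 3 — $6,141: $776 to deductible, leaving $5,365; coinsurance $5,365 × 40% = $2,146. Together that's $776 + $2,146 = $2,922. OOP would hit $3,875 > $3,400, so the cap limits the patient to $3,400 − $953 = $2,447. Plan pays $6,141 − $2,447 = $3,694.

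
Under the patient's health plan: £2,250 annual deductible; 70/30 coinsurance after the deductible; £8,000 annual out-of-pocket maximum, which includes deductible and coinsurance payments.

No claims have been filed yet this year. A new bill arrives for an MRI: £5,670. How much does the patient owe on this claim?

£3,276

The full £2,250 deductible is still open; £2,250 of this bill applies to it.
The remaining £3,420 (= £5,670 − £2,250) moves to coinsurance.
30% of £3,420 = £1,026 falls to the patient.
That puts the patient's cost at £2,250 + £1,026 = £3,276 before any cap.
Year-to-date out-of-pocket becomes £0 + £3,276 = £3,276, still under the £8,000 maximum, so no cap applies.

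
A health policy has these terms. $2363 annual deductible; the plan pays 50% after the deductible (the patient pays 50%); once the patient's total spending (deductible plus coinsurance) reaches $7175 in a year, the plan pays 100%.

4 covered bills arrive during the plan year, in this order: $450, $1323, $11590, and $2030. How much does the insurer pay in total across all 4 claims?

Claim 1 ($450): all of it applies to the deductible. Patient pays $450; OOP now $450. Insurer: $450 − $450 = $0.
Claim 2 ($1323): all of it applies to the deductible. Patient owes $1323 (running OOP $1773). Plan pays $1323 − $1323 = $0.
Claim 3 ($11590): $590 finishes the deductible; $11000 goes to coinsurance; patient's 50% is $5500. Deductible plus coinsurance: $590 + $5500 = $6090. That would push OOP to $7863, over the $7175 cap, so patient pays $7175 − $1773 = $5402. Insurer: $11590 − $5402 = $6188.
Claim 4 ($2030): deductible already satisfied, so patient's share is 50% × $2030 = $1015. OOP would hit $8190 > $7175, so the cap limits the patient to $7175 − $7175 = $0. Insurer: $2030 − $0 = $2030.
Insurer total: $0 + $0 + $6188 + $2030 = $8218.

$8218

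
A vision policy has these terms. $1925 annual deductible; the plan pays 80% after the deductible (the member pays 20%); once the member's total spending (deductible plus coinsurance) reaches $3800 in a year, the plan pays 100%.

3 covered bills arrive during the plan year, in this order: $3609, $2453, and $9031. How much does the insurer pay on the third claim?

$7983.40

Claim 1 ($3609): $1925 to deductible, leaving $1684; member's 20% is $336.80. Cost to member: $2261.80. OOP to date $2261.80. Plan pays $3609 − $2261.80 = $1347.20.
Claim 2 ($2453): 20% coinsurance on $2453 = $490.60. Member owes $490.60 (running OOP $2752.40). Plan pays $2453 − $490.60 = $1962.40.
Claim 3 ($9031): deductible met; 20% of $9031 = $1806.20. OOP would hit $4558.60 > $3800, so the cap limits the member to $3800 − $2752.40 = $1047.60. Insurer: $9031 − $1047.60 = $7983.40.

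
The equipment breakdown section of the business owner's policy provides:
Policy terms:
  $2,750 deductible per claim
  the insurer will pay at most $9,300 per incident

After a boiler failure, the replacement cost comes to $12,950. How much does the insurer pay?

$9,300

Subtract the deductible: $12,950 − $2,750 = $10,200.
The $9,300 per-incident cap binds; insurer pays $9,300.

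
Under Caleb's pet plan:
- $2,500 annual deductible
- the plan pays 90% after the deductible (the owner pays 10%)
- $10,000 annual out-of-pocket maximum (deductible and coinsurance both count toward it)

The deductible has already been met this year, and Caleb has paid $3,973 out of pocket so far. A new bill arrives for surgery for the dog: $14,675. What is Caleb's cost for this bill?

With the deductible met, the entire $14,675 is subject to coinsurance.
Coinsurance: $14,675 × 10% = $1,467.50.
Year-to-date out-of-pocket becomes $3,973 + $1,467.50 = $5,440.50, still under the $10,000 maximum, so no cap applies.

$1,467.50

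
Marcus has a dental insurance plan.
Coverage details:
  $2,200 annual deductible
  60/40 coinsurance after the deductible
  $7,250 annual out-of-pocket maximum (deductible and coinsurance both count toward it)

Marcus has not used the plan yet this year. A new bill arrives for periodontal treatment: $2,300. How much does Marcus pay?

$2,240

Deductible not yet touched, so the first $2,200 of the bill goes to the deductible.
The remaining $100 (= $2,300 − $2,200) moves to coinsurance.
Patient's 40% share of $100 is $40.
Patient responsibility before any cap: $2,200 + $40 = $2,240.
Cumulative spending $0 + $2,240 = $2,240 stays under the $7,250 maximum.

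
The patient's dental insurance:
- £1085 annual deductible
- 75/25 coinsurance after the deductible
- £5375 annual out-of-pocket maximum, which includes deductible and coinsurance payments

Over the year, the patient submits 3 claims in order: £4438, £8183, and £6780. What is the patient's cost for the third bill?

£1406

Claim 1 (£4438): £1085 to deductible, leaving £3353; coinsurance £3353 × 25% = £838.25. Patient pays £1923.25; OOP now £1923.25.
Claim 2 (£8183): 25% coinsurance on £8183 = £2045.75. Patient pays £2045.75; OOP now £3969.
Claim 3 (£6780): deductible met; 25% of £6780 = £1695. That would push OOP to £5664, over the £5375 cap, so patient pays £5375 − £3969 = £1406.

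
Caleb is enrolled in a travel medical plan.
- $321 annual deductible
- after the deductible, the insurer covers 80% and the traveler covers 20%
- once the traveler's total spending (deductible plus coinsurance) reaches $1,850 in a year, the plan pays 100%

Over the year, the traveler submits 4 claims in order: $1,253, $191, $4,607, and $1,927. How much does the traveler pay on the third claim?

Claim 1 — $1,253: $321 to deductible, leaving $932; coinsurance $932 × 20% = $186.40. Traveler pays $507.40; OOP now $507.40.
Claim 2 — $191: deductible met; 20% of $191 = $38.20. Cost to traveler: $38.20. OOP to date $545.60.
Claim 3 — $4,607: deductible already satisfied, so traveler's share is 20% × $4,607 = $921.40. Traveler owes $921.40 (running OOP $1,467).

$921.40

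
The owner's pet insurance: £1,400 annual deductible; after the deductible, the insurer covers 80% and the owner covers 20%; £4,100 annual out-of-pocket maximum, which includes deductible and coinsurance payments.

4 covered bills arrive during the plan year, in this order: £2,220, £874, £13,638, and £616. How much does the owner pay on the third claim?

£2,361.20

#1 (£2,220): £1,400 to deductible, leaving £820; owner's 20% is £164. Owner owes £1,564 (running OOP £1,564).
#2 (£874): deductible already satisfied, so owner's share is 20% × £874 = £174.80. Cost to owner: £174.80. OOP to date £1,738.80.
#3 (£13,638): 20% coinsurance on £13,638 = £2,727.60. That would push OOP to £4,466.40, over the £4,100 cap, so owner pays £4,100 − £1,738.80 = £2,361.20.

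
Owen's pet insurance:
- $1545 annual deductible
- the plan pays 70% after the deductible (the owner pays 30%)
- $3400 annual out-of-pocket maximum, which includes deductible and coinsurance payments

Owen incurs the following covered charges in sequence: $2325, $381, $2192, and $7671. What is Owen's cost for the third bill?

$657.60

#1 ($2325): deductible takes $1545, $780 remains; owner's 30% is $234. Owner pays $1779; OOP now $1779.
#2 ($381): deductible met; 30% of $381 = $114.30. Owner owes $114.30 (running OOP $1893.30).
#3 ($2192): 30% coinsurance on $2192 = $657.60. Cost to owner: $657.60. OOP to date $2550.90.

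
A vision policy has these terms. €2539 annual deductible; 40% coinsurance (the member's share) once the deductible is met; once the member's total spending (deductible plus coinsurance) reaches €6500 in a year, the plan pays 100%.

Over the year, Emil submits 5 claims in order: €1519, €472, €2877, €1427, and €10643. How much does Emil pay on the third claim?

€1479.60

Bill 1, €1519: fully absorbed by the deductible. Cost to member: €1519. OOP to date €1519.
Bill 2, €472: entire amount goes to the deductible. Member owes €472 (running OOP €1991).
Bill 3, €2877: €548 to deductible, leaving €2329; member's 40% is €931.60. Member owes €1479.60 (running OOP €3470.60).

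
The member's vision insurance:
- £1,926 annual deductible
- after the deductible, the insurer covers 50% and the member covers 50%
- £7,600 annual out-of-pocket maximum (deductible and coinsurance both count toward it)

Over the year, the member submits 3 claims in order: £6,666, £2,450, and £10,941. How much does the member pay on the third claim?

Bill 1, £6,666: £1,926 to deductible, leaving £4,740; coinsurance £4,740 × 50% = £2,370. Member owes £4,296 (running OOP £4,296).
Bill 2, £2,450: deductible met; 50% of £2,450 = £1,225. Cost to member: £1,225. OOP to date £5,521.
Bill 3, £10,941: deductible met; 50% of £10,941 = £5,470.50. OOP would hit £10,991.50 > £7,600, so the cap limits the member to £7,600 − £5,521 = £2,079.

£2,079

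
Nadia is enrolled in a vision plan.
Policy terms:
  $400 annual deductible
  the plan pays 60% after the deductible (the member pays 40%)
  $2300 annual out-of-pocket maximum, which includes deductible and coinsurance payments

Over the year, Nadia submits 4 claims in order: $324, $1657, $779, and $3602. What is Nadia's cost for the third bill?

$311.60

Claim 1 ($324): fully absorbed by the deductible. Member pays $324; OOP now $324.
Claim 2 ($1657): deductible takes $76, $1581 remains; coinsurance $1581 × 40% = $632.40. Cost to member: $708.40. OOP to date $1032.40.
Claim 3 ($779): 40% coinsurance on $779 = $311.60. Cost to member: $311.60. OOP to date $1344.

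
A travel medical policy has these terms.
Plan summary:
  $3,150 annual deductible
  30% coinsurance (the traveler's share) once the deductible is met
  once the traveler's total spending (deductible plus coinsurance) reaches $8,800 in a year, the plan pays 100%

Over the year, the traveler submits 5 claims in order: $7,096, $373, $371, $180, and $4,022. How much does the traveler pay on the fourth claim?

$54

Claim 1 ($7,096): $3,150 to deductible, leaving $3,946; traveler's 30% is $1,183.80. Cost to traveler: $4,333.80. OOP to date $4,333.80.
Claim 2 ($373): 30% coinsurance on $373 = $111.90. Traveler pays $111.90; OOP now $4,445.70.
Claim 3 ($371): 30% coinsurance on $371 = $111.30. Traveler owes $111.30 (running OOP $4,557).
Claim 4 ($180): deductible already satisfied, so traveler's share is 30% × $180 = $54. Cost to traveler: $54. OOP to date $4,611.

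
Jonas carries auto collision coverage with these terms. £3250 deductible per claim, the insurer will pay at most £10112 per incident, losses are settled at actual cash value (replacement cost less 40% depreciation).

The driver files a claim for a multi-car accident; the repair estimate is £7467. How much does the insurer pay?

Depreciate 40%: the covered value is £7467 × 0.6 = £4480.20.
After the deductible, £4480.20 − £3250 = £1230.20 remains.
£1230.20 is within the £10112 limit, so the insurer pays £1230.20.

£1230.20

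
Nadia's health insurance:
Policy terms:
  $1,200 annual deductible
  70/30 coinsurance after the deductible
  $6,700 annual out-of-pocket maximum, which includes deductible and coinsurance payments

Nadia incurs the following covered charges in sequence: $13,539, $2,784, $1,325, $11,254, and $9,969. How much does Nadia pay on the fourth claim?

Bill 1, $13,539: $1,200 finishes the deductible; $12,339 goes to coinsurance; 30% of $12,339 = $3,701.70. Cost to patient: $4,901.70. OOP to date $4,901.70.
Bill 2, $2,784: deductible already satisfied, so patient's share is 30% × $2,784 = $835.20. Patient owes $835.20 (running OOP $5,736.90).
Bill 3, $1,325: 30% coinsurance on $1,325 = $397.50. Patient pays $397.50; OOP now $6,134.40.
Bill 4, $11,254: deductible already satisfied, so patient's share is 30% × $11,254 = $3,376.20. Adding that to $6,134.40 gives $9,510.60, past the $6,700 cap; patient pays only $6,700 − $6,134.40 = $565.60.

$565.60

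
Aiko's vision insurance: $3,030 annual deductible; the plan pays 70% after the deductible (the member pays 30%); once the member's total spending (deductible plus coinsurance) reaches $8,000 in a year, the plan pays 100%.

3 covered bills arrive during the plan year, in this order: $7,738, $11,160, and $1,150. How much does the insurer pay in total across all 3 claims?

$12,048

#1 ($7,738): $3,030 finishes the deductible; $4,708 goes to coinsurance; member's 30% is $1,412.40. Member owes $4,442.40 (running OOP $4,442.40). Plan pays $7,738 − $4,442.40 = $3,295.60.
#2 ($11,160): deductible already satisfied, so member's share is 30% × $11,160 = $3,348. Member owes $3,348 (running OOP $7,790.40). Insurer: $11,160 − $3,348 = $7,812.
#3 ($1,150): deductible met; 30% of $1,150 = $345. Adding that to $7,790.40 gives $8,135.40, past the $8,000 cap; member pays only $8,000 − $7,790.40 = $209.60. Plan pays $1,150 − $209.60 = $940.40.
Insurer total: $3,295.60 + $7,812 + $940.40 = $12,048.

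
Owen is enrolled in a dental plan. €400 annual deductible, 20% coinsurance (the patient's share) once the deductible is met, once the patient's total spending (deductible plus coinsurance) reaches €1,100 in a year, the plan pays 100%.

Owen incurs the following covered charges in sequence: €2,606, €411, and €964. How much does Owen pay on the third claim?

#1 (€2,606): €400 to deductible, leaving €2,206; patient's 20% is €441.20. Cost to patient: €841.20. OOP to date €841.20.
#2 (€411): deductible already satisfied, so patient's share is 20% × €411 = €82.20. Patient pays €82.20; OOP now €923.40.
#3 (€964): deductible met; 20% of €964 = €192.80. Adding that to €923.40 gives €1,116.20, past the €1,100 cap; patient pays only €1,100 − €923.40 = €176.60.

€176.60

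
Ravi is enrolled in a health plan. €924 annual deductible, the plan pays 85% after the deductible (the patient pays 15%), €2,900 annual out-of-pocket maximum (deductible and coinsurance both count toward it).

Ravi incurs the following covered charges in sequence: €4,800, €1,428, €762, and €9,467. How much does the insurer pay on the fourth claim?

Bill 1, €4,800: deductible takes €924, €3,876 remains; patient's 15% is €581.40. Cost to patient: €1,505.40. OOP to date €1,505.40. Insurer: €4,800 − €1,505.40 = €3,294.60.
Bill 2, €1,428: 15% coinsurance on €1,428 = €214.20. Patient owes €214.20 (running OOP €1,719.60). Insurer: €1,428 − €214.20 = €1,213.80.
Bill 3, €762: deductible already satisfied, so patient's share is 15% × €762 = €114.30. Patient pays €114.30; OOP now €1,833.90. Plan pays €762 − €114.30 = €647.70.
Bill 4, €9,467: 15% coinsurance on €9,467 = €1,420.05. That would push OOP to €3,253.95, over the €2,900 cap, so patient pays €2,900 − €1,833.90 = €1,066.10. Plan pays €9,467 − €1,066.10 = €8,400.90.

€8,400.90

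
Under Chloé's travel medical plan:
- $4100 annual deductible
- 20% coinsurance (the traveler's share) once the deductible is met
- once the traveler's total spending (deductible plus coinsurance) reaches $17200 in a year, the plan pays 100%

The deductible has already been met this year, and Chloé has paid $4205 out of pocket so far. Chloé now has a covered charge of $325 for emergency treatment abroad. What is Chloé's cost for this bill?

$65

With the deductible met, the entire $325 is subject to coinsurance.
Traveler's 20% share of $325 is $65.
Total out-of-pocket so far would be $4205 + $65 = $4270, below the $17200 cap — no reduction.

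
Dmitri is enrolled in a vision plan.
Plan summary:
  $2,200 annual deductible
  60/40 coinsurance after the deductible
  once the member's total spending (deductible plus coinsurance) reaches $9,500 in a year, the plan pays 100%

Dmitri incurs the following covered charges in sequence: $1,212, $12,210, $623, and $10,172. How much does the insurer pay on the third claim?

Claim 1 ($1,212): entire amount goes to the deductible. Cost to member: $1,212. OOP to date $1,212. Plan pays $1,212 − $1,212 = $0.
Claim 2 ($12,210): $988 finishes the deductible; $11,222 goes to coinsurance; member's 40% is $4,488.80. Member owes $5,476.80 (running OOP $6,688.80). Insurer: $12,210 − $5,476.80 = $6,733.20.
Claim 3 ($623): deductible already satisfied, so member's share is 40% × $623 = $249.20. Member pays $249.20; OOP now $6,938. Plan pays $623 − $249.20 = $373.80.

$373.80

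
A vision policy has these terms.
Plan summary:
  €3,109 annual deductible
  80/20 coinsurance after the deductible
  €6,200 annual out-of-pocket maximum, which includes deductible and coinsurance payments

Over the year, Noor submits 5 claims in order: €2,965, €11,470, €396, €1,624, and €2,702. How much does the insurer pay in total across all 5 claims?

#1 (€2,965): all of it applies to the deductible. Cost to member: €2,965. OOP to date €2,965. Insurer: €2,965 − €2,965 = €0.
#2 (€11,470): deductible takes €144, €11,326 remains; member's 20% is €2,265.20. Member owes €2,409.20 (running OOP €5,374.20). Insurer: €11,470 − €2,409.20 = €9,060.80.
#3 (€396): deductible already satisfied, so member's share is 20% × €396 = €79.20. Cost to member: €79.20. OOP to date €5,453.40. Insurer: €396 − €79.20 = €316.80.
#4 (€1,624): 20% coinsurance on €1,624 = €324.80. Cost to member: €324.80. OOP to date €5,778.20. Plan pays €1,624 − €324.80 = €1,299.20.
#5 (€2,702): deductible met; 20% of €2,702 = €540.40. Adding that to €5,778.20 gives €6,318.60, past the €6,200 cap; member pays only €6,200 − €5,778.20 = €421.80. Insurer: €2,702 − €421.80 = €2,280.20.
Insurer total: €0 + €9,060.80 + €316.80 + €1,299.20 + €2,280.20 = €12,957.

€12,957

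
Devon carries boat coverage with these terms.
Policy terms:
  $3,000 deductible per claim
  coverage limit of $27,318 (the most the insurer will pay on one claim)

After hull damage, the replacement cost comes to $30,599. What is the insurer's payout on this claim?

$27,318

Subtract the deductible: $30,599 − $3,000 = $27,599.
$27,599 exceeds the $27,318 limit, so the insurer pays the limit: $27,318.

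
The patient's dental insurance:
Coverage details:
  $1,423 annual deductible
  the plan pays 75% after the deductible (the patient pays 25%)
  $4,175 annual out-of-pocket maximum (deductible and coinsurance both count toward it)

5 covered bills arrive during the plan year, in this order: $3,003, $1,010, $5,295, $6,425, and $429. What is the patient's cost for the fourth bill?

#1 ($3,003): deductible takes $1,423, $1,580 remains; coinsurance $1,580 × 25% = $395. Cost to patient: $1,818. OOP to date $1,818.
#2 ($1,010): deductible already satisfied, so patient's share is 25% × $1,010 = $252.50. Patient owes $252.50 (running OOP $2,070.50).
#3 ($5,295): deductible met; 25% of $5,295 = $1,323.75. Patient pays $1,323.75; OOP now $3,394.25.
#4 ($6,425): 25% coinsurance on $6,425 = $1,606.25. That would push OOP to $5,000.50, over the $4,175 cap, so patient pays $4,175 − $3,394.25 = $780.75.

$780.75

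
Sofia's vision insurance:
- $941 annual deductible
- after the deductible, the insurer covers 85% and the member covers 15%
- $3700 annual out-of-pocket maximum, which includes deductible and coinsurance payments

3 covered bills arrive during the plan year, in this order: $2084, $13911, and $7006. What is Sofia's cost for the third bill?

Claim 1 — $2084: $941 finishes the deductible; $1143 goes to coinsurance; coinsurance $1143 × 15% = $171.45. Member owes $1112.45 (running OOP $1112.45).
Claim 2 — $13911: 15% coinsurance on $13911 = $2086.65. Member pays $2086.65; OOP now $3199.10.
Claim 3 — $7006: deductible met; 15% of $7006 = $1050.90. OOP would hit $4250 > $3700, so the cap limits the member to $3700 − $3199.10 = $500.90.

$500.90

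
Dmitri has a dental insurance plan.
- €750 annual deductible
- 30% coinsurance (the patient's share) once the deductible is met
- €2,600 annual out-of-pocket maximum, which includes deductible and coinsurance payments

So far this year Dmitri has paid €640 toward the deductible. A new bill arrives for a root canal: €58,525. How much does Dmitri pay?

€1,960

Remaining deductible: €750 − €640 = €110.
The remaining €58,415 (= €58,525 − €110) moves to coinsurance.
Coinsurance: €58,415 × 30% = €17,524.50.
So the patient owes €110 + €17,524.50 = €17,634.50 before any cap.
Year-to-date out-of-pocket would reach €640 + €17,634.50 = €18,274.50, above the €2,600 maximum, so the patient pays only €2,600 − €640 = €1,960.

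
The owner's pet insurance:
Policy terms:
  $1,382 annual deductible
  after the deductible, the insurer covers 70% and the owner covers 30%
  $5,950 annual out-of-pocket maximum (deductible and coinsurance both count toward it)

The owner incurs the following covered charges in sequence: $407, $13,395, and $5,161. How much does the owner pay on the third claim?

$842

Claim 1 — $407: entire amount goes to the deductible. Owner owes $407 (running OOP $407).
Claim 2 — $13,395: $975 to deductible, leaving $12,420; 30% of $12,420 = $3,726. Owner pays $4,701; OOP now $5,108.
Claim 3 — $5,161: deductible met; 30% of $5,161 = $1,548.30. OOP would hit $6,656.30 > $5,950, so the cap limits the owner to $5,950 − $5,108 = $842.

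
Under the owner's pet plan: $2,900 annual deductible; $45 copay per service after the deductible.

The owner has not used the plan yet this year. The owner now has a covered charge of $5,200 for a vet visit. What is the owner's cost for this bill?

$2,945

Nothing has been paid toward the $2,900 deductible, so the first $2,900 of this charge is applied there.
After the $2,900 deductible portion, $5,200 − $2,900 = $2,300 is subject to the copay.
Copay on this service: $45.
So the owner owes $2,900 + $45 = $2,945.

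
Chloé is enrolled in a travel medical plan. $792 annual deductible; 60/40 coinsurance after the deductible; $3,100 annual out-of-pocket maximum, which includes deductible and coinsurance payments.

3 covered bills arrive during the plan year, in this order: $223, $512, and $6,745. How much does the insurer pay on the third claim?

Claim 1 ($223): all of it applies to the deductible. Traveler owes $223 (running OOP $223). Insurer: $223 − $223 = $0.
Claim 2 ($512): entire amount goes to the deductible. Traveler pays $512; OOP now $735. Insurer: $512 − $512 = $0.
Claim 3 ($6,745): $57 to deductible, leaving $6,688; traveler's 40% is $2,675.20. Together that's $57 + $2,675.20 = $2,732.20. Adding that to $735 gives $3,467.20, past the $3,100 cap; traveler pays only $3,100 − $735 = $2,365. Insurer: $6,745 − $2,365 = $4,380.

$4,380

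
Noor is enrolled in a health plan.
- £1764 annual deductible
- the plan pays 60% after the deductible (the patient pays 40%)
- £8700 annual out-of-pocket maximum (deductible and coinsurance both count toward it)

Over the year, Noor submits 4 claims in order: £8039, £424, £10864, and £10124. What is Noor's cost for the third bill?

Claim 1 — £8039: deductible takes £1764, £6275 remains; patient's 40% is £2510. Cost to patient: £4274. OOP to date £4274.
Claim 2 — £424: 40% coinsurance on £424 = £169.60. Patient owes £169.60 (running OOP £4443.60).
Claim 3 — £10864: 40% coinsurance on £10864 = £4345.60. OOP would hit £8789.20 > £8700, so the cap limits the patient to £8700 − £4443.60 = £4256.40.

£4256.40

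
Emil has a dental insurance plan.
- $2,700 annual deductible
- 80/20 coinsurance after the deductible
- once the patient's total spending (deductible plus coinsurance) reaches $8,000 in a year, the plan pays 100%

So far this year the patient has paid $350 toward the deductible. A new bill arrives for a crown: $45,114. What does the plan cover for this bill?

Remaining deductible: $2,700 − $350 = $2,350.
The remaining $42,764 (= $45,114 − $2,350) moves to coinsurance.
20% of $42,764 = $8,552.80 falls to the patient.
That puts the patient's cost at $2,350 + $8,552.80 = $10,902.80 before any cap.
That would bring total out-of-pocket to $11,252.80, past the $8,000 cap. The patient is capped at $8,000 − $350 = $7,650 on this claim.
The insurer covers the remainder: $45,114 − $7,650 = $37,464.

$37,464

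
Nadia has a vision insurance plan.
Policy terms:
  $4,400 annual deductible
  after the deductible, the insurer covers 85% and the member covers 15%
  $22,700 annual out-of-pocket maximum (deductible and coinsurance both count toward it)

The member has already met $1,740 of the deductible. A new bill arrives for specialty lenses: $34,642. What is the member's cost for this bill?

$1,740 of the $4,400 deductible is already met, leaving $2,660.
That leaves $34,642 − $2,660 = $31,982 for coinsurance.
15% of $31,982 = $4,797.30 falls to the member.
So the member owes $2,660 + $4,797.30 = $7,457.30 before any cap.
Cumulative spending $1,740 + $7,457.30 = $9,197.30 stays under the $22,700 maximum.

$7,457.30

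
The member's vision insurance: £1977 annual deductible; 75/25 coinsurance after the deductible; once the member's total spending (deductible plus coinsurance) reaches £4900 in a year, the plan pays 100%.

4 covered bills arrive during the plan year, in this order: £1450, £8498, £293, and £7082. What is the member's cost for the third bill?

Claim 1 (£1450): entire amount goes to the deductible. Member owes £1450 (running OOP £1450).
Claim 2 (£8498): £527 to deductible, leaving £7971; coinsurance £7971 × 25% = £1992.75. Member pays £2519.75; OOP now £3969.75.
Claim 3 (£293): 25% coinsurance on £293 = £73.25. Cost to member: £73.25. OOP to date £4043.

£73.25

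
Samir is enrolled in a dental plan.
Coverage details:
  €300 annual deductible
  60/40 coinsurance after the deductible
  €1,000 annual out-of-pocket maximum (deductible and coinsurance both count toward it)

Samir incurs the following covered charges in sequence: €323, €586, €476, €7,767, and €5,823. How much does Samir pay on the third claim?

€190.40

#1 (€323): deductible takes €300, €23 remains; patient's 40% is €9.20. Patient owes €309.20 (running OOP €309.20).
#2 (€586): deductible already satisfied, so patient's share is 40% × €586 = €234.40. Patient owes €234.40 (running OOP €543.60).
#3 (€476): deductible met; 40% of €476 = €190.40. Patient pays €190.40; OOP now €734.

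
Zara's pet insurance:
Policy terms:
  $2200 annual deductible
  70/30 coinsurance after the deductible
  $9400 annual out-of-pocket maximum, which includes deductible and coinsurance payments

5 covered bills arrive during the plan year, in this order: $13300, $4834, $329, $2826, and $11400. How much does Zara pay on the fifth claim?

$1473.30

Claim 1 ($13300): deductible takes $2200, $11100 remains; coinsurance $11100 × 30% = $3330. Cost to owner: $5530. OOP to date $5530.
Claim 2 ($4834): 30% coinsurance on $4834 = $1450.20. Owner pays $1450.20; OOP now $6980.20.
Claim 3 ($329): 30% coinsurance on $329 = $98.70. Owner pays $98.70; OOP now $7078.90.
Claim 4 ($2826): 30% coinsurance on $2826 = $847.80. Owner owes $847.80 (running OOP $7926.70).
Claim 5 ($11400): deductible already satisfied, so owner's share is 30% × $11400 = $3420. Adding that to $7926.70 gives $11346.70, past the $9400 cap; owner pays only $9400 − $7926.70 = $1473.30.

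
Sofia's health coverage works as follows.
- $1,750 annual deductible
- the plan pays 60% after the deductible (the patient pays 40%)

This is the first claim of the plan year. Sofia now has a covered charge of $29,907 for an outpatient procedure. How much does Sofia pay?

Nothing has been paid toward the $1,750 deductible, so the first $1,750 of this charge is applied there.
After the $1,750 deductible portion, $29,907 − $1,750 = $28,157 is subject to coinsurance.
40% of $28,157 = $11,262.80 falls to the patient.
So the patient owes $1,750 + $11,262.80 = $13,012.80.

$13,012.80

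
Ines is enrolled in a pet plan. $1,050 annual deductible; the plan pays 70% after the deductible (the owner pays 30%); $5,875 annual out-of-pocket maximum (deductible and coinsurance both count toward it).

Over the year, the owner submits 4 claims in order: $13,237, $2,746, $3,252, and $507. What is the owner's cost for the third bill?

#1 ($13,237): $1,050 to deductible, leaving $12,187; owner's 30% is $3,656.10. Owner pays $4,706.10; OOP now $4,706.10.
#2 ($2,746): 30% coinsurance on $2,746 = $823.80. Cost to owner: $823.80. OOP to date $5,529.90.
#3 ($3,252): 30% coinsurance on $3,252 = $975.60. OOP would hit $6,505.50 > $5,875, so the cap limits the owner to $5,875 − $5,529.90 = $345.10.

$345.10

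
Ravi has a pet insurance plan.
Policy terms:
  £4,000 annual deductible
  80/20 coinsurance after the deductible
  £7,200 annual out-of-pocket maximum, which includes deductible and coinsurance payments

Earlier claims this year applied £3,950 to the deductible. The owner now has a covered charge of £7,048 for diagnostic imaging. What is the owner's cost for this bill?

£3,950 of the £4,000 deductible is already met, leaving £50.
The remaining £6,998 (= £7,048 − £50) moves to coinsurance.
Owner's 20% share of £6,998 is £1,399.60.
That puts the owner's cost at £50 + £1,399.60 = £1,449.60 before any cap.
Total out-of-pocket so far would be £3,950 + £1,449.60 = £5,399.60, below the £7,200 cap — no reduction.

£1,449.60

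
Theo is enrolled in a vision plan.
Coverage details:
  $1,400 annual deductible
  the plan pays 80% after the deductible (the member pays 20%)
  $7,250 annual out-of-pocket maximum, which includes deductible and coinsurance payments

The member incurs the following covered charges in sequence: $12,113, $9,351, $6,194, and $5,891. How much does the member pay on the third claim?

#1 ($12,113): deductible takes $1,400, $10,713 remains; coinsurance $10,713 × 20% = $2,142.60. Member pays $3,542.60; OOP now $3,542.60.
#2 ($9,351): 20% coinsurance on $9,351 = $1,870.20. Member owes $1,870.20 (running OOP $5,412.80).
#3 ($6,194): deductible already satisfied, so member's share is 20% × $6,194 = $1,238.80. Member owes $1,238.80 (running OOP $6,651.60).

$1,238.80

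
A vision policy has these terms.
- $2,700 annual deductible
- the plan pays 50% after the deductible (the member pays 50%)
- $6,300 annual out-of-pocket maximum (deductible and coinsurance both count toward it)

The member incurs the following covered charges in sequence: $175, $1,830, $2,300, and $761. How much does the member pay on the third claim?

Claim 1 ($175): all of it applies to the deductible. Member owes $175 (running OOP $175).
Claim 2 ($1,830): fully absorbed by the deductible. Cost to member: $1,830. OOP to date $2,005.
Claim 3 ($2,300): $695 finishes the deductible; $1,605 goes to coinsurance; member's 50% is $802.50. Member owes $1,497.50 (running OOP $3,502.50).

$1,497.50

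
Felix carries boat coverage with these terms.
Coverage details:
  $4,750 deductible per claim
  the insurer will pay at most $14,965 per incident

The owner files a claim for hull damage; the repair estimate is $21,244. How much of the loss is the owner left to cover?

$6,279

After the deductible, $21,244 − $4,750 = $16,494 remains.
The $14,965 per-incident cap binds; insurer pays $14,965.
Out of pocket: $21,244 − $14,965 = $6,279.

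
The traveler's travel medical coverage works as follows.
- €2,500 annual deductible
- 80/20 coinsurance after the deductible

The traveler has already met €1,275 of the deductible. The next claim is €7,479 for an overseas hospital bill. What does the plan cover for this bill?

Deductible still to meet: €2,500 − €1,275 = €1,225.
The remaining €6,254 (= €7,479 − €1,225) moves to coinsurance.
Coinsurance: €6,254 × 20% = €1,250.80.
That puts the traveler's cost at €1,225 + €1,250.80 = €2,475.80.
The insurer covers the remainder: €7,479 − €2,475.80 = €5,003.20.

€5,003.20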